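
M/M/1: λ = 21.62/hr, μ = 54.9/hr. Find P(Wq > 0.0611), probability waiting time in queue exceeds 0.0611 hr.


ρ = 21.62/54.9 = 0.3938
P(Wq > t) = ρ·e^{−(μ−λ)t} = 0.3938·e^{−2.0334}
= 0.3938·0.130889 = 0.051545

Final: 0.051545


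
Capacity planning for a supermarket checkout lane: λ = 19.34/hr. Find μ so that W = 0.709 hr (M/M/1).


W = 1/(μ−λ) ⇒ μ − λ = 1/W = 1/0.709 = 1.4104
μ = λ + 1/W = 19.34 + 1.4104 = 20.7504 per hr

Final: 20.7504 /hr


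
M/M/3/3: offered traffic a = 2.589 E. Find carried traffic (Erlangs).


B(3,2.589) = 0.294150 (Erlang-B)
Carried load = a(1 − B) = 2.589·(1 − 0.294150) = 2.589·0.705850 = 1.8274 E

Final: 1.8274 Erlangs


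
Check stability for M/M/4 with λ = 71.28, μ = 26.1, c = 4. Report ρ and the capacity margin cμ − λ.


Total capacity cμ = 4·26.1 = 104.40/hr
ρ = λ/(cμ) = 71.28/104.40 = 0.6828
Stable ⇔ ρ < 1: YES
Spare capacity = cμ − λ = 104.40 − 71.28 = 33.12/hr

Final: ρ = 0.6828; stable; margin = 33.12/hr


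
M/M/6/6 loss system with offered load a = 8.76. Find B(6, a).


B(c,a) = (a^c/c!) / Σ_{k=0}^{c} a^k/k!
a^6/6! = 627.613303
Σ terms (k=0..6): 1.00000 + 8.76000 + 38.36880 + 112.03690 + 245.36080 + 429.87213 + 627.61330 = 1463.011927
B = 627.613303/1463.011927 = 0.428987

Final: 0.428987


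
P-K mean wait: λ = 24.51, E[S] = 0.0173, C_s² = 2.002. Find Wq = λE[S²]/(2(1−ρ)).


ρ = λ·E[S] = 24.51·0.0173 = 0.4240
E[S²] = E[S]²(1+C_s²) = 0.0173²·(1+2.002) = 0.0008985
Wq = λ·E[S²]/(2(1−ρ)) = 24.51·0.0008985/(2·0.5760) = 0.01912 hr

Final: 0.01912 hr


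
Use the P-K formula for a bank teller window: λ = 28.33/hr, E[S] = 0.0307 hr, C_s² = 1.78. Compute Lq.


ρ = λ·E[S] = 28.33·0.0307 = 0.8697
Lq = ρ²(1+C_s²)/(2(1−ρ)) = 0.7564·(1+1.78)/(2·0.1303)
= 0.7564·2.7800/0.2605 = 8.07130

Final: 8.07130


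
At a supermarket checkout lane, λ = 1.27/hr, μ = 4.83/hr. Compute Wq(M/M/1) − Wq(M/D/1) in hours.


ρ = 1.27/4.83 = 0.2629
Wq(M/M/1) = ρ/(μ−λ) = 0.2629/3.56 = 0.07386 hr
Wq(M/D/1) = ρ/(2(μ−λ)) = 0.03693 hr
Savings = 0.07386 − 0.03693 = 0.03693 hr

Final: 0.03693 hr


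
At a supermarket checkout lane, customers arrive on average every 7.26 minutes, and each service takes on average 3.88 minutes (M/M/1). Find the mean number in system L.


λ = 60/7.26 = 8.2645 /hr
μ = 60/3.88 = 15.4639 /hr
ρ = λ/μ = 8.2645/15.4639 = 0.5344
L = ρ/(1−ρ) = 0.5344/0.4656 = 1.1479

Final: 1.1479


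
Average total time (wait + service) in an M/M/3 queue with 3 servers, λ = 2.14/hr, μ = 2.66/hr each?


a = 0.8045; ρ = 0.2682; P₀ = 0.445094
Lq = P₀·a^c·ρ/(c!(1−ρ)²) = 0.01934
Wq = Lq/λ = 0.01934/2.14 = 0.009038 hr
W = Wq + 1/μ = 0.009038 + 0.37594 = 0.38498 hr

Final: 0.38498 hr


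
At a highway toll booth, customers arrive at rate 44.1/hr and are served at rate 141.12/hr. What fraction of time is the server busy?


ρ = λ/μ = 44.1/141.12 = 0.3125

Final: 0.3125


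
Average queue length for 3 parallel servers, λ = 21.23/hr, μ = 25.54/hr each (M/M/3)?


a = λ/μ = 0.8312; ρ = a/3 = 0.2771
P₀ = 0.433060
Lq = P₀·a^c·ρ / (c!·(1−ρ)²) = 0.433060·0.57436·0.2771/(6·0.52261)
= 0.02198

Final: 0.02198


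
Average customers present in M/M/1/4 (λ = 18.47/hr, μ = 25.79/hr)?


ρ = 18.47/25.79 = 0.7162
L = ρ[1 − (K+1)ρ^K + Kρ^(K+1)] / [(1−ρ)(1−ρ^(K+1))]
Numerator: 0.7162·(1 − 5·0.263064 + 4·0.188399) = 0.313877
Denominator: (0.2838)·(0.811601) = 0.230358
L = 0.313877/0.230358 = 1.3626

Final: 1.3626


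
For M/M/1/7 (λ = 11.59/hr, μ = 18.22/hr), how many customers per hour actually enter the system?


ρ = 0.6361; P_K = (1−ρ)ρ^7/(1−ρ^8) = 0.015758
λ_eff = λ(1 − P_K) = 11.59·(1 − 0.015758) = 11.59·0.984242 = 11.4074 /hr

Final: 11.4074 /hr


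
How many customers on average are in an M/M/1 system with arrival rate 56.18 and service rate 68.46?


ρ = λ/μ = 56.18/68.46 = 0.8206
L = ρ/(1−ρ) = 0.8206/(1 − 0.8206) = 0.8206/0.1794 = 4.5749

Final: 4.5749


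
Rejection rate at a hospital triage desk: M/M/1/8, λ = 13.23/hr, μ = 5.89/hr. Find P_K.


ρ = λ/μ = 13.23/5.89 = 2.2462
P_K = (1−ρ)ρ^K/(1−ρ^(K+1)) = (-1.2462·647.972232)/(1 − 1455.462246)
= -807.490014/-1454.462246 = 0.555181

Final: 0.555181


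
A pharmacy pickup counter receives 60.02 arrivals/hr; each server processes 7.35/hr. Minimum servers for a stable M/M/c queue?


Stability requires cμ > λ ⇔ c > λ/μ.
λ/μ = 60.02/7.35 = 8.1660
Minimum integer c = ⌊8.1660⌋ + 1 = 9
Check: 9·7.35 = 66.15 > 60.02, while 8·7.35 = 58.80 ≤ 60.02

Final: 9 servers


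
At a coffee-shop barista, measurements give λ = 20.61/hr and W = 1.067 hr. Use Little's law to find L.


L = λW = 20.61·1.067 = 21.9909

Final: 21.9909


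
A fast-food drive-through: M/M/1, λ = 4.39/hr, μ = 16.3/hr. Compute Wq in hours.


ρ = 4.39/16.3 = 0.2693
Wq = ρ/(μ−λ) = 0.2693/(16.3 − 4.39) = 0.2693/11.91 = 0.02261 hr

Final: 0.02261 hr


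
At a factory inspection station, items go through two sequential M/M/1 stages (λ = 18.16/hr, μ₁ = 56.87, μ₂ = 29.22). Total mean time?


Each node sees arrival rate λ = 18.16/hr (tandem ⇒ throughput preserved).
W₁ = 1/(μ₁−λ) = 1/(56.87−18.16) = 0.02583 hr
W₂ = 1/(μ₂−λ) = 1/(29.22−18.16) = 0.09042 hr
W_total = W₁ + W₂ = 0.02583 + 0.09042 = 0.11625 hr

Final: 0.11625 hr


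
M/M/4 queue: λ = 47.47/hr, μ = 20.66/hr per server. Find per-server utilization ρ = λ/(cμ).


ρ = λ/(cμ) = 47.47/(4·20.66) = 47.47/82.64 = 0.5744

Final: 0.5744


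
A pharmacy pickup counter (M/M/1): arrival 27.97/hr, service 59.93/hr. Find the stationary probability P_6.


ρ = 27.97/59.93 = 0.4667
P_n = (1−ρ)·ρ^n = (1 − 0.4667)·0.4667^6 = 0.5333·0.010334 = 0.005511

Final: 0.005511


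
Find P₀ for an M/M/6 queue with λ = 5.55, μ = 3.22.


a = λ/μ = 5.55/3.22 = 1.7236; ρ = a/c = 0.2873
Σ_{k=0}^{5} a^k/k! (terms k=0..5) = 1.00000 + 1.72360 + 1.48540 + 0.85341 + 0.36774 + 0.12677 = 5.55692
Tail: a^6/(6!(1−ρ)) = 26.21940/(720·0.7127) = 0.05109
P₀ = 1/(5.55692 + 0.05109) = 1/5.60802 = 0.178316

Final: 0.178316


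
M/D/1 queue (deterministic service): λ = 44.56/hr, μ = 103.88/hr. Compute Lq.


ρ = 44.56/103.88 = 0.4290
M/D/1: Lq = ρ²/(2(1−ρ)) = 0.1840/(2·0.5710) = 0.16111

Final: 0.16111


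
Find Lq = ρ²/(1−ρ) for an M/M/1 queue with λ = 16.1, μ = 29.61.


ρ = 16.1/29.61 = 0.5437
Lq = ρ²/(1−ρ) = 0.2956/0.4563 = 0.6480

Final: 0.6480


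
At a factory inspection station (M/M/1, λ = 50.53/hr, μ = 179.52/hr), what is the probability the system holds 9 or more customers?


ρ = 50.53/179.52 = 0.2815
P(N ≥ n) = ρ^n = 0.2815^9 = 0.00001109

Final: 0.00001109


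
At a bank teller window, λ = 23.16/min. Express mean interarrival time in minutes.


Mean interarrival time = 1/λ = 1/23.16 minute = 0.04318 minute
In minutes: 0.04318 × 1 = 0.04318 min

Final: 0.04318 min


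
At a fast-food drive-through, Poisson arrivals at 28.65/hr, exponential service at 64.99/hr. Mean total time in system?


W = 1/(μ−λ) = 1/(64.99 − 28.65) = 1/36.34 = 0.02752 hr

Final: 0.02752 hr


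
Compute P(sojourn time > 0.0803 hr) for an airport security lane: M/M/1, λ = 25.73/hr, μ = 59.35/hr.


W ~ Exponential(μ−λ) for M/M/1.
μ − λ = 59.35 − 25.73 = 33.6200
P(W > t) = e^{−(μ−λ)t} = e^{−2.6997} = 0.067227

Final: 0.067227


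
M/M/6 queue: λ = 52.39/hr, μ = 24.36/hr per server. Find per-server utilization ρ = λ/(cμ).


ρ = λ/(cμ) = 52.39/(6·24.36) = 52.39/146.16 = 0.3584

Final: 0.3584


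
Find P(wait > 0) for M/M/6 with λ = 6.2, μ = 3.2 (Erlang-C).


a = λ/μ = 1.9375; ρ = a/6 = 0.3229
P₀ = 0.143888 (from M/M/c formula)
C(c,a) = [a^c/(c!(1−ρ))]·P₀ = [52.89934/(720·0.6771)]·0.143888
= 0.10851·0.143888 = 0.015614

Final: 0.015614


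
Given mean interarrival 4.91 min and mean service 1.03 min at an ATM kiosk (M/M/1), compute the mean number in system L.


λ = 60/4.91 = 12.2200 /hr
μ = 60/1.03 = 58.2524 /hr
ρ = λ/μ = 12.2200/58.2524 = 0.2098
L = ρ/(1−ρ) = 0.2098/0.7902 = 0.2655

Final: 0.2655


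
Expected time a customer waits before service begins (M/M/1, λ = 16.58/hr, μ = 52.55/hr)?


ρ = 16.58/52.55 = 0.3155
Wq = ρ/(μ−λ) = 0.3155/(52.55 − 16.58) = 0.3155/35.97 = 0.008771 hr

Final: 0.008771 hr


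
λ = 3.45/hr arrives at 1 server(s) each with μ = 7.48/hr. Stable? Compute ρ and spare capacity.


Total capacity cμ = 1·7.48 = 7.48/hr
ρ = λ/(cμ) = 3.45/7.48 = 0.4612
Stable ⇔ ρ < 1: YES
Spare capacity = cμ − λ = 7.48 − 3.45 = 4.03/hr

Final: ρ = 0.4612; stable; margin = 4.03/hr


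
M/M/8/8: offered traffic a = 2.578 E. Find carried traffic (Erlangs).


B(8,2.578) = 0.003679 (Erlang-B)
Carried load = a(1 − B) = 2.578·(1 − 0.003679) = 2.578·0.996321 = 2.5685 E

Final: 2.5685 Erlangs


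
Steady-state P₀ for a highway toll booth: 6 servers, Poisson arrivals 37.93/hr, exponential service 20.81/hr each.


a = λ/μ = 37.93/20.81 = 1.8227; ρ = a/c = 0.3038
Σ_{k=0}^{5} a^k/k! (terms k=0..5) = 1.00000 + 1.82268 + 1.66108 + 1.00921 + 0.45987 + 0.16764 = 6.12048
Tail: a^6/(6!(1−ρ)) = 36.66609/(720·0.6962) = 0.07315
P₀ = 1/(6.12048 + 0.07315) = 1/6.19362 = 0.161456

Final: 0.161456


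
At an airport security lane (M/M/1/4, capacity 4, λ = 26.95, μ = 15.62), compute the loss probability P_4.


ρ = λ/μ = 26.95/15.62 = 1.7254
P_K = (1−ρ)ρ^K/(1−ρ^(K+1)) = (-0.7254·8.861576)/(1 − 15.289339)
= -6.427763/-14.289339 = 0.449829

Final: 0.449829


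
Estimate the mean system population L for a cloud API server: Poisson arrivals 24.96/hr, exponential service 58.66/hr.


ρ = λ/μ = 24.96/58.66 = 0.4255
L = ρ/(1−ρ) = 0.4255/(1 − 0.4255) = 0.4255/0.5745 = 0.7407

Final: 0.7407


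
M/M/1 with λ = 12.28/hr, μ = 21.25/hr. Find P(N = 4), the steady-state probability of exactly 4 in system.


ρ = 12.28/21.25 = 0.5779
P_n = (1−ρ)·ρ^n = (1 − 0.5779)·0.5779^4 = 0.4221·0.111521 = 0.047075

Final: 0.047075


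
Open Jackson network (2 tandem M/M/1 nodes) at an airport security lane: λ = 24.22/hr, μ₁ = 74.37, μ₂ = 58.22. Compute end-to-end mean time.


Each node sees arrival rate λ = 24.22/hr (tandem ⇒ throughput preserved).
W₁ = 1/(μ₁−λ) = 1/(74.37−24.22) = 0.01994 hr
W₂ = 1/(μ₂−λ) = 1/(58.22−24.22) = 0.02941 hr
W_total = W₁ + W₂ = 0.01994 + 0.02941 = 0.04935 hr

Final: 0.04935 hr


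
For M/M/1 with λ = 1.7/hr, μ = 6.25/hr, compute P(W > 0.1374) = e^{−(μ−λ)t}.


W ~ Exponential(μ−λ) for M/M/1.
μ − λ = 6.25 − 1.7 = 4.5500
P(W > t) = e^{−(μ−λ)t} = e^{−0.6252} = 0.535170

Final: 0.535170


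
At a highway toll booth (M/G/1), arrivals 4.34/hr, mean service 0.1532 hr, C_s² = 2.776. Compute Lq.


ρ = λ·E[S] = 4.34·0.1532 = 0.6649
Lq = ρ²(1+C_s²)/(2(1−ρ)) = 0.4421·(1+2.776)/(2·0.3351)
= 0.4421·3.7760/0.6702 = 2.49063

Final: 2.49063


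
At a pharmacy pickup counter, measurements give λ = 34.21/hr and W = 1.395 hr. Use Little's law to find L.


L = λW = 34.21·1.395 = 47.7230

Final: 47.7230


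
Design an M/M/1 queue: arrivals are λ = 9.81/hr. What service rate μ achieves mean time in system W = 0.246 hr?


W = 1/(μ−λ) ⇒ μ − λ = 1/W = 1/0.246 = 4.0650
μ = λ + 1/W = 9.81 + 4.0650 = 13.8750 per hr

Final: 13.8750 /hr


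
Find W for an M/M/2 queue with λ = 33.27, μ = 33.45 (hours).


a = 0.9946; ρ = 0.4973; P₀ = 0.335729
Lq = P₀·a^c·ρ/(c!(1−ρ)²) = 0.32681
Wq = Lq/λ = 0.32681/33.27 = 0.009823 hr
W = Wq + 1/μ = 0.009823 + 0.02990 = 0.03972 hr

Final: 0.03972 hr


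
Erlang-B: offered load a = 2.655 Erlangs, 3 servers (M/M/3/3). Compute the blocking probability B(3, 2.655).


B(c,a) = (a^c/c!) / Σ_{k=0}^{c} a^k/k!
a^3/3! = 3.119194
Σ terms (k=0..3): 1.00000 + 2.65500 + 3.52451 + 3.11919 = 10.298706
B = 3.119194/10.298706 = 0.302872

Final: 0.302872


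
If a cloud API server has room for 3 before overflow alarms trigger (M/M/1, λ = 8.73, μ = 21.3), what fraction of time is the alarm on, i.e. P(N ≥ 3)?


ρ = 8.73/21.3 = 0.4099
P(N ≥ n) = ρ^n = 0.4099^3 = 0.068850

Final: 0.068850


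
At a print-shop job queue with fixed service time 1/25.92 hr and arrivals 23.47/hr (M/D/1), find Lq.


ρ = 23.47/25.92 = 0.9055
M/D/1: Lq = ρ²/(2(1−ρ)) = 0.8199/(2·0.09452) = 4.33706

Final: 4.33706


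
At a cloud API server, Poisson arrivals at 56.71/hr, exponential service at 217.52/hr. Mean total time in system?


W = 1/(μ−λ) = 1/(217.52 − 56.71) = 1/160.81 = 0.006219 hr

Final: 0.006219 hr


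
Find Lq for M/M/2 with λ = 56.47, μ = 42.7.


a = λ/μ = 1.3225; ρ = a/2 = 0.6612
P₀ = 0.203919
Lq = P₀·a^c·ρ / (c!·(1−ρ)²) = 0.203919·1.74896·0.6612/(2·0.11476)
= 1.02751

Final: 1.02751


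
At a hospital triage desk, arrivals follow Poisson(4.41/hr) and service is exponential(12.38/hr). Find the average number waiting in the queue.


ρ = 4.41/12.38 = 0.3562
Lq = ρ²/(1−ρ) = 0.1269/0.6438 = 0.1971

Final: 0.1971


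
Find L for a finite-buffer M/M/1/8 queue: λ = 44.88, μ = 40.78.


ρ = 44.88/40.78 = 1.1005
L = ρ[1 − (K+1)ρ^K + Kρ^(K+1)] / [(1−ρ)(1−ρ^(K+1))]
Numerator: 1.1005·(1 − 9·2.152014 + 8·2.368376) = 0.637086
Denominator: (-0.1005)·(-1.368376) = 0.137576
L = 0.637086/0.137576 = 4.6308

Final: 4.6308


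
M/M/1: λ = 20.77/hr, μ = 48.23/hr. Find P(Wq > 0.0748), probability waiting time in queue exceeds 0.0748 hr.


ρ = 20.77/48.23 = 0.4306
P(Wq > t) = ρ·e^{−(μ−λ)t} = 0.4306·e^{−2.0540}
= 0.4306·0.128220 = 0.055217

Final: 0.055217


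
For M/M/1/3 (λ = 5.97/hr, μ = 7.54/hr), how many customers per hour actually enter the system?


ρ = 0.7918; P_K = (1−ρ)ρ^3/(1−ρ^4) = 0.170279
λ_eff = λ(1 − P_K) = 5.97·(1 − 0.170279) = 5.97·0.829721 = 4.9534 /hr

Final: 4.9534 /hr


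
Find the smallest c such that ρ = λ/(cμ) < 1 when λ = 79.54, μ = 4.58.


Stability requires cμ > λ ⇔ c > λ/μ.
λ/μ = 79.54/4.58 = 17.3668
Minimum integer c = ⌊17.3668⌋ + 1 = 18
Check: 18·4.58 = 82.44 > 79.54, while 17·4.58 = 77.86 ≤ 79.54

Final: 18 servers


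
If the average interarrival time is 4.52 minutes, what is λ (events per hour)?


λ = 1/(interarrival time) in consistent units.
1 hour = 60 min, so λ = 60/4.52 = 13.2743 per hour

Final: 13.2743 /hr


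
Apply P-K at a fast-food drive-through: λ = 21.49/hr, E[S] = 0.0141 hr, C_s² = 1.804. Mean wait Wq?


ρ = λ·E[S] = 21.49·0.0141 = 0.3030
E[S²] = E[S]²(1+C_s²) = 0.0141²·(1+1.804) = 0.0005575
Wq = λ·E[S²]/(2(1−ρ)) = 21.49·0.0005575/(2·0.6970) = 0.008594 hr

Final: 0.008594 hr


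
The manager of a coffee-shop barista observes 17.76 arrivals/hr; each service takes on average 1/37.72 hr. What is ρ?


ρ = λ/μ = 17.76/37.72 = 0.4708

Final: 0.4708


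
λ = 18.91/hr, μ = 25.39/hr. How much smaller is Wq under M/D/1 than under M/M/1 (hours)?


ρ = 18.91/25.39 = 0.7448
Wq(M/M/1) = ρ/(μ−λ) = 0.7448/6.48 = 0.11494 hr
Wq(M/D/1) = ρ/(2(μ−λ)) = 0.05747 hr
Savings = 0.11494 − 0.05747 = 0.05747 hr

Final: 0.05747 hr


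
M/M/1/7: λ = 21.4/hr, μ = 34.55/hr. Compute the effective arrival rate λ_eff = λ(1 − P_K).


ρ = 0.6194; P_K = (1−ρ)ρ^7/(1−ρ^8) = 0.013607
λ_eff = λ(1 − P_K) = 21.4·(1 − 0.013607) = 21.4·0.986393 = 21.1088 /hr

Final: 21.1088 /hr


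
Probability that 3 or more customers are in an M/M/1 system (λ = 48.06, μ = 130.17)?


ρ = 48.06/130.17 = 0.3692
P(N ≥ n) = ρ^n = 0.3692^3 = 0.050329

Final: 0.050329


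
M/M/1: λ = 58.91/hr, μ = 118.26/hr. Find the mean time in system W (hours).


W = 1/(μ−λ) = 1/(118.26 − 58.91) = 1/59.35 = 0.01685 hr

Final: 0.01685 hr


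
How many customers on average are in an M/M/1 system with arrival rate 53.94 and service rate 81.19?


ρ = λ/μ = 53.94/81.19 = 0.6644
L = ρ/(1−ρ) = 0.6644/(1 − 0.6644) = 0.6644/0.3356 = 1.9794

Final: 1.9794


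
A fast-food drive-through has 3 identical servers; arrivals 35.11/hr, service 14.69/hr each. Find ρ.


ρ = λ/(cμ) = 35.11/(3·14.69) = 35.11/44.07 = 0.7967

Final: 0.7967


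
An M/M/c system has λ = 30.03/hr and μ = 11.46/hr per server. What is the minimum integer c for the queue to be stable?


Stability requires cμ > λ ⇔ c > λ/μ.
λ/μ = 30.03/11.46 = 2.6204
Minimum integer c = ⌊2.6204⌋ + 1 = 3
Check: 3·11.46 = 34.38 > 30.03, while 2·11.46 = 22.92 ≤ 30.03

Final: 3 servers


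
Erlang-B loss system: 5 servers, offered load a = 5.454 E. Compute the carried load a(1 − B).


B(5,5.454) = 0.320571 (Erlang-B)
Carried load = a(1 − B) = 5.454·(1 − 0.320571) = 5.454·0.679429 = 3.7056 E

Final: 3.7056 Erlangs


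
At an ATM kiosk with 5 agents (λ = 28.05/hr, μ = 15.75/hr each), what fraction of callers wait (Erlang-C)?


a = λ/μ = 1.7810; ρ = a/5 = 0.3562
P₀ = 0.167802 (from M/M/c formula)
C(c,a) = [a^c/(c!(1−ρ))]·P₀ = [17.91685/(120·0.6438)]·0.167802
= 0.23191·0.167802 = 0.038915

Final: 0.038915


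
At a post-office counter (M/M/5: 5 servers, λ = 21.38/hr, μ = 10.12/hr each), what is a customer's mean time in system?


a = 2.1126; ρ = 0.4225; P₀ = 0.119714
Lq = P₀·a^c·ρ/(c!(1−ρ)²) = 0.05320
Wq = Lq/λ = 0.05320/21.38 = 0.002488 hr
W = Wq + 1/μ = 0.002488 + 0.09881 = 0.10130 hr

Final: 0.10130 hr


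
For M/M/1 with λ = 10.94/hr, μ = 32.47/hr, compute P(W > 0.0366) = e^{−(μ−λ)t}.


W ~ Exponential(μ−λ) for M/M/1.
μ − λ = 32.47 − 10.94 = 21.5300
P(W > t) = e^{−(μ−λ)t} = e^{−0.7880} = 0.454754

Final: 0.454754


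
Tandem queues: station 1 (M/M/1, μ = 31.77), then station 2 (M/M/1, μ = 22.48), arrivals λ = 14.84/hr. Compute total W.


Each node sees arrival rate λ = 14.84/hr (tandem ⇒ throughput preserved).
W₁ = 1/(μ₁−λ) = 1/(31.77−14.84) = 0.05907 hr
W₂ = 1/(μ₂−λ) = 1/(22.48−14.84) = 0.13089 hr
W_total = W₁ + W₂ = 0.05907 + 0.13089 = 0.18996 hr

Final: 0.18996 hr


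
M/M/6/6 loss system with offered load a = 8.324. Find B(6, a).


B(c,a) = (a^c/c!) / Σ_{k=0}^{c} a^k/k!
a^6/6! = 462.019103
Σ terms (k=0..6): 1.00000 + 8.32400 + 34.64449 + 96.12691 + 200.04009 + 333.02674 + 462.01910 = 1135.181333
B = 462.019103/1135.181333 = 0.407000

Final: 0.407000


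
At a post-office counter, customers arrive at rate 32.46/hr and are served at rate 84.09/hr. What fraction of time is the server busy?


ρ = λ/μ = 32.46/84.09 = 0.3860

Final: 0.3860


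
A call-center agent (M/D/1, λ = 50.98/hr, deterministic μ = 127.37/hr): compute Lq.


ρ = 50.98/127.37 = 0.4003
M/D/1: Lq = ρ²/(2(1−ρ)) = 0.1602/(2·0.5997) = 0.13356

Final: 0.13356


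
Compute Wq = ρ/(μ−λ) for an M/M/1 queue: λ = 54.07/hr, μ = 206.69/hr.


ρ = 54.07/206.69 = 0.2616
Wq = ρ/(μ−λ) = 0.2616/(206.69 − 54.07) = 0.2616/152.62 = 0.001714 hr

Final: 0.001714 hr


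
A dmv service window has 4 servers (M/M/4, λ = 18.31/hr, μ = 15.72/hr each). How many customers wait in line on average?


a = λ/μ = 1.1648; ρ = a/4 = 0.2912
P₀ = 0.311076
Lq = P₀·a^c·ρ / (c!·(1−ρ)²) = 0.311076·1.84053·0.2912/(24·0.50241)
= 0.01383

Final: 0.01383


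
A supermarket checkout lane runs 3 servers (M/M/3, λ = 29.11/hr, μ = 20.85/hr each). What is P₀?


a = λ/μ = 29.11/20.85 = 1.3962; ρ = a/c = 0.4654
Σ_{k=0}^{2} a^k/k! (terms k=0..2) = 1.00000 + 1.39616 + 0.97464 = 3.37080
Tail: a^3/(3!(1−ρ)) = 2.72150/(6·0.5346) = 0.84843
P₀ = 1/(3.37080 + 0.84843) = 1/4.21923 = 0.237010

Final: 0.237010


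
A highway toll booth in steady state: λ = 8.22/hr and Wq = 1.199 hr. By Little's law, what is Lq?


Lq = λWq = 8.22·1.199 = 9.8558

Final: 9.8558


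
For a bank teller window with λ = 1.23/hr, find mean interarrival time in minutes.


Mean interarrival time = 1/λ = 1/1.23 hour = 0.81301 hour
In minutes: 0.81301 × 60 = 48.7805 min

Final: 48.7805 min


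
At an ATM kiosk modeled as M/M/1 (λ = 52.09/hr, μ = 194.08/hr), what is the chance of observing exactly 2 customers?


ρ = 52.09/194.08 = 0.2684
P_n = (1−ρ)·ρ^n = (1 − 0.2684)·0.2684^2 = 0.7316·0.072036 = 0.052702

Final: 0.052702


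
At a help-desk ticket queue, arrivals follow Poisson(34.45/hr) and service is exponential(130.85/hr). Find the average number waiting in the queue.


ρ = 34.45/130.85 = 0.2633
Lq = ρ²/(1−ρ) = 0.06932/0.7367 = 0.09409

Final: 0.09409


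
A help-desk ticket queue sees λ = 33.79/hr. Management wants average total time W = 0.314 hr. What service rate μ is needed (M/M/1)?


W = 1/(μ−λ) ⇒ μ − λ = 1/W = 1/0.314 = 3.1847
μ = λ + 1/W = 33.79 + 3.1847 = 36.9747 per hr

Final: 36.9747 /hr


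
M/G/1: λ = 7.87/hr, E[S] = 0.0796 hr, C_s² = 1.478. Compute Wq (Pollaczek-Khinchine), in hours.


ρ = λ·E[S] = 7.87·0.0796 = 0.6265
E[S²] = E[S]²(1+C_s²) = 0.0796²·(1+1.478) = 0.015701
Wq = λ·E[S²]/(2(1−ρ)) = 7.87·0.015701/(2·0.3735) = 0.16540 hr

Final: 0.16540 hr


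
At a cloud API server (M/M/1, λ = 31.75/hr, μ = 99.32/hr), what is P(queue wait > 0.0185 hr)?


ρ = 31.75/99.32 = 0.3197
P(Wq > t) = ρ·e^{−(μ−λ)t} = 0.3197·e^{−1.2500}
= 0.3197·0.286492 = 0.091584

Final: 0.091584


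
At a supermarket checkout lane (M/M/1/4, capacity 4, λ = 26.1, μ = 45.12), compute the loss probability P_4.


ρ = λ/μ = 26.1/45.12 = 0.5785
P_K = (1−ρ)ρ^K/(1−ρ^(K+1)) = (0.4215·0.111966)/(1 − 0.064767)
= 0.047198/0.935233 = 0.050467

Final: 0.050467


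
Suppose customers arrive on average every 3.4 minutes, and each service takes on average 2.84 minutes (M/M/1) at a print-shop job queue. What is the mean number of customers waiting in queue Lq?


λ = 60/3.4 = 17.6471 /hr
μ = 60/2.84 = 21.1268 /hr
ρ = λ/μ = 17.6471/21.1268 = 0.8353
Lq = ρ²/(1−ρ) = 0.6977/0.1647 = 4.2361

Final: 4.2361


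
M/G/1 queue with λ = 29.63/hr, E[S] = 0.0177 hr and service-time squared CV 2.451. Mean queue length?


ρ = λ·E[S] = 29.63·0.0177 = 0.5245
Lq = ρ²(1+C_s²)/(2(1−ρ)) = 0.2750·(1+2.451)/(2·0.4755)
= 0.2750·3.4510/0.9511 = 0.99800

Final: 0.99800


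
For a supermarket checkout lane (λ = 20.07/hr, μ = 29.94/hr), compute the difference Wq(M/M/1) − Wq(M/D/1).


ρ = 20.07/29.94 = 0.6703
Wq(M/M/1) = ρ/(μ−λ) = 0.6703/9.87 = 0.06792 hr
Wq(M/D/1) = ρ/(2(μ−λ)) = 0.03396 hr
Savings = 0.06792 − 0.03396 = 0.03396 hr

Final: 0.03396 hr


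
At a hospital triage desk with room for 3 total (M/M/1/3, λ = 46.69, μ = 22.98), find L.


ρ = 46.69/22.98 = 2.0318
L = ρ[1 − (K+1)ρ^K + Kρ^(K+1)] / [(1−ρ)(1−ρ^(K+1))]
Numerator: 2.0318·(1 − 4·8.387288 + 3·17.041013) = 37.737805
Denominator: (-1.0318)·(-16.041013) = 16.550584
L = 37.737805/16.550584 = 2.2801

Final: 2.2801


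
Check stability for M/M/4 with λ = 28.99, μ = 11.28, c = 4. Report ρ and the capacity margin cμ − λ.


Total capacity cμ = 4·11.28 = 45.12/hr
ρ = λ/(cμ) = 28.99/45.12 = 0.6425
Stable ⇔ ρ < 1: YES
Spare capacity = cμ − λ = 45.12 − 28.99 = 16.13/hr

Final: ρ = 0.6425; stable; margin = 16.13/hr


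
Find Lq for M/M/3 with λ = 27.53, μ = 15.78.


a = λ/μ = 1.7446; ρ = a/3 = 0.5815
P₀ = 0.156707
Lq = P₀·a^c·ρ / (c!·(1−ρ)²) = 0.156707·5.31004·0.5815/(6·0.17511)
= 0.46057

Final: 0.46057


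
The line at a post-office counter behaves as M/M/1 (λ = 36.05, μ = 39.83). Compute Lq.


ρ = 36.05/39.83 = 0.9051
Lq = ρ²/(1−ρ) = 0.8192/0.09490 = 8.6319

Final: 8.6319


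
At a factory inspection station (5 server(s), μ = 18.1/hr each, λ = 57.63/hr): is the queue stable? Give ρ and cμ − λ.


Total capacity cμ = 5·18.1 = 90.50/hr
ρ = λ/(cμ) = 57.63/90.50 = 0.6368
Stable ⇔ ρ < 1: YES
Spare capacity = cμ − λ = 90.50 − 57.63 = 32.87/hr

Final: ρ = 0.6368; stable; margin = 32.87/hr


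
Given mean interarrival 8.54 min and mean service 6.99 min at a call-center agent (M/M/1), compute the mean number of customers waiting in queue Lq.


λ = 60/8.54 = 7.0258 /hr
μ = 60/6.99 = 8.5837 /hr
ρ = λ/μ = 7.0258/8.5837 = 0.8185
Lq = ρ²/(1−ρ) = 0.6699/0.1815 = 3.6912

Final: 3.6912


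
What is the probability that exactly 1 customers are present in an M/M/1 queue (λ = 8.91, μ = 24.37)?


ρ = 8.91/24.37 = 0.3656
P_n = (1−ρ)·ρ^n = (1 − 0.3656)·0.3656^1 = 0.6344·0.365613 = 0.231940

Final: 0.231940


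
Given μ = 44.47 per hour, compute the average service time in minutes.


Mean service time = 1/μ = 1/44.47 hour = 0.02249 hour
In minutes: 0.02249 × 60 = 1.3492 min

Final: 1.3492 min


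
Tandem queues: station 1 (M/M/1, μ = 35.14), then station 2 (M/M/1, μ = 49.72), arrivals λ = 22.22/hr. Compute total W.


Each node sees arrival rate λ = 22.22/hr (tandem ⇒ throughput preserved).
W₁ = 1/(μ₁−λ) = 1/(35.14−22.22) = 0.07740 hr
W₂ = 1/(μ₂−λ) = 1/(49.72−22.22) = 0.03636 hr
W_total = W₁ + W₂ = 0.07740 + 0.03636 = 0.11376 hr

Final: 0.11376 hr


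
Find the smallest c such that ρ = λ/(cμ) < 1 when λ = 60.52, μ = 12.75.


Stability requires cμ > λ ⇔ c > λ/μ.
λ/μ = 60.52/12.75 = 4.7467
Minimum integer c = ⌊4.7467⌋ + 1 = 5
Check: 5·12.75 = 63.75 > 60.52, while 4·12.75 = 51.00 ≤ 60.52

Final: 5 servers


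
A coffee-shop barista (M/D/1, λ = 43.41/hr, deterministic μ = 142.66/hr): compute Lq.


ρ = 43.41/142.66 = 0.3043
M/D/1: Lq = ρ²/(2(1−ρ)) = 0.09259/(2·0.6957) = 0.06655

Final: 0.06655


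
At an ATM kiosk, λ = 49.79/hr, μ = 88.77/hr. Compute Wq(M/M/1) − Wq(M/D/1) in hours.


ρ = 49.79/88.77 = 0.5609
Wq(M/M/1) = ρ/(μ−λ) = 0.5609/38.98 = 0.01439 hr
Wq(M/D/1) = ρ/(2(μ−λ)) = 0.007195 hr
Savings = 0.01439 − 0.007195 = 0.007195 hr

Final: 0.007195 hr


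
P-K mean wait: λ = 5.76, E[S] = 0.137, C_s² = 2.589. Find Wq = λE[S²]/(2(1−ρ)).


ρ = λ·E[S] = 5.76·0.137 = 0.7891
E[S²] = E[S]²(1+C_s²) = 0.137²·(1+2.589) = 0.067362
Wq = λ·E[S²]/(2(1−ρ)) = 5.76·0.067362/(2·0.2109) = 0.91997 hr

Final: 0.91997 hr


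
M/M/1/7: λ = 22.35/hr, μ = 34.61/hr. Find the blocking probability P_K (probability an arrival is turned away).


ρ = λ/μ = 22.35/34.61 = 0.6458
P_K = (1−ρ)ρ^K/(1−ρ^(K+1)) = (0.3542·0.046831)/(1 − 0.030242)
= 0.016589/0.969758 = 0.017106

Final: 0.017106


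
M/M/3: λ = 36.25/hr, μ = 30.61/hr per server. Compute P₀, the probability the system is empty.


a = λ/μ = 36.25/30.61 = 1.1843; ρ = a/c = 0.3948
Σ_{k=0}^{2} a^k/k! (terms k=0..2) = 1.00000 + 1.18425 + 0.70123 = 2.88548
Tail: a^3/(3!(1−ρ)) = 1.66086/(6·0.6052) = 0.45735
P₀ = 1/(2.88548 + 0.45735) = 1/3.34283 = 0.299148

Final: 0.299148


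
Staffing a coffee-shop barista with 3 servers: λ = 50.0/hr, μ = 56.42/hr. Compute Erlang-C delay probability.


a = λ/μ = 0.8862; ρ = a/3 = 0.2954
P₀ = 0.409244 (from M/M/c formula)
C(c,a) = [a^c/(c!(1−ρ))]·P₀ = [0.69600/(6·0.7046)]·0.409244
= 0.16463·0.409244 = 0.067375

Final: 0.067375


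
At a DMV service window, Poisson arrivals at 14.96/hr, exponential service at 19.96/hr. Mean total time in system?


W = 1/(μ−λ) = 1/(19.96 − 14.96) = 1/5.00 = 0.2000 hr

Final: 0.2000 hr


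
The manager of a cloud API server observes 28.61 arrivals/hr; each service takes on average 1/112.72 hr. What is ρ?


ρ = λ/μ = 28.61/112.72 = 0.2538

Final: 0.2538


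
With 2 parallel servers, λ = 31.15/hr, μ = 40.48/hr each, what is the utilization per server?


ρ = λ/(cμ) = 31.15/(2·40.48) = 31.15/80.96 = 0.3848

Final: 0.3848


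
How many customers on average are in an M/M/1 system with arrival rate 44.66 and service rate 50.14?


ρ = λ/μ = 44.66/50.14 = 0.8907
L = ρ/(1−ρ) = 0.8907/(1 − 0.8907) = 0.8907/0.1093 = 8.1496

Final: 8.1496


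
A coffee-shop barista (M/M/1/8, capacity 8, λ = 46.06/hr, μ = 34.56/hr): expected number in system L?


ρ = 46.06/34.56 = 1.3328
L = ρ[1 − (K+1)ρ^K + Kρ^(K+1)] / [(1−ρ)(1−ρ^(K+1))]
Numerator: 1.3328·(1 − 9·9.954091 + 8·13.266361) = 23.381937
Denominator: (-0.3328)·(-12.266361) = 4.081688
L = 23.381937/4.081688 = 5.7285

Final: 5.7285


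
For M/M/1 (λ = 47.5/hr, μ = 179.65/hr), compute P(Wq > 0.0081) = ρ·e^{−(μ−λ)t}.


ρ = 47.5/179.65 = 0.2644
P(Wq > t) = ρ·e^{−(μ−λ)t} = 0.2644·e^{−1.0704}
= 0.2644·0.342866 = 0.090655

Final: 0.090655


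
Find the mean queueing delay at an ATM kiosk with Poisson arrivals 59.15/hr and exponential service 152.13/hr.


ρ = 59.15/152.13 = 0.3888
Wq = ρ/(μ−λ) = 0.3888/(152.13 − 59.15) = 0.3888/92.98 = 0.004182 hr

Final: 0.004182 hr


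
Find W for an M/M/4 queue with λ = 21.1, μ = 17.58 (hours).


a = 1.2002; ρ = 0.3001; P₀ = 0.300102
Lq = P₀·a^c·ρ/(c!(1−ρ)²) = 0.01589
Wq = Lq/λ = 0.01589/21.1 = 0.0007532 hr
W = Wq + 1/μ = 0.0007532 + 0.05688 = 0.05764 hr

Final: 0.05764 hr


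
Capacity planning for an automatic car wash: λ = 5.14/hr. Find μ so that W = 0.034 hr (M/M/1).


W = 1/(μ−λ) ⇒ μ − λ = 1/W = 1/0.034 = 29.4118
μ = λ + 1/W = 5.14 + 29.4118 = 34.5518 per hr

Final: 34.5518 /hr


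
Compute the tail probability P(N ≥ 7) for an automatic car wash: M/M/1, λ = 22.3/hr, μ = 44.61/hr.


ρ = 22.3/44.61 = 0.4999
P(N ≥ n) = ρ^n = 0.4999^7 = 0.007800

Final: 0.007800


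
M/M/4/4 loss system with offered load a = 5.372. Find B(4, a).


B(c,a) = (a^c/c!) / Σ_{k=0}^{c} a^k/k!
a^4/4! = 34.700264
Σ terms (k=0..4): 1.00000 + 5.37200 + 14.42919 + 25.83787 + 34.70026 = 81.339329
B = 34.700264/81.339329 = 0.426611

Final: 0.426611


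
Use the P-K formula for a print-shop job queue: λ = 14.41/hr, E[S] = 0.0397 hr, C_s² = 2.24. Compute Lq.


ρ = λ·E[S] = 14.41·0.0397 = 0.5721
Lq = ρ²(1+C_s²)/(2(1−ρ)) = 0.3273·(1+2.24)/(2·0.4279)
= 0.3273·3.2400/0.8558 = 1.23896

Final: 1.23896


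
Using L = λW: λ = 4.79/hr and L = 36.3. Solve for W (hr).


W = L/λ = 36.3/4.79 = 7.5783 hr

Final: 7.5783 hr


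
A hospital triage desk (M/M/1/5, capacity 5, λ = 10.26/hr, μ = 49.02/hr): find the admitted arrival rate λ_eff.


ρ = 0.2093; P_K = (1−ρ)ρ^5/(1−ρ^6) = 0.0003176
λ_eff = λ(1 − P_K) = 10.26·(1 − 0.0003176) = 10.26·0.999682 = 10.2567 /hr

Final: 10.2567 /hr


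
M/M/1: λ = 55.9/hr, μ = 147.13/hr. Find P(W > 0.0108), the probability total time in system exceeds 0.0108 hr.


W ~ Exponential(μ−λ) for M/M/1.
μ − λ = 147.13 − 55.9 = 91.2300
P(W > t) = e^{−(μ−λ)t} = e^{−0.9853} = 0.373333

Final: 0.373333


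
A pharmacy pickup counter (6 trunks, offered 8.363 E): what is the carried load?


B(6,8.363) = 0.409023 (Erlang-B)
Carried load = a(1 − B) = 8.363·(1 − 0.409023) = 8.363·0.590977 = 4.9423 E

Final: 4.9423 Erlangs


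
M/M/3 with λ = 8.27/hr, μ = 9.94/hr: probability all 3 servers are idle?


a = λ/μ = 8.27/9.94 = 0.8320; ρ = a/c = 0.2773
Σ_{k=0}^{2} a^k/k! (terms k=0..2) = 1.00000 + 0.83199 + 0.34611 = 2.17810
Tail: a^3/(3!(1−ρ)) = 0.57591/(6·0.7227) = 0.13282
P₀ = 1/(2.17810 + 0.13282) = 1/2.31092 = 0.432728

Final: 0.432728


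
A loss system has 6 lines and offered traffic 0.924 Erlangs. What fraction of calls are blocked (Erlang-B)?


B(c,a) = (a^c/c!) / Σ_{k=0}^{c} a^k/k!
a^6/6! = 0.0008644
Σ terms (k=0..6): 1.00000 + 0.92400 + 0.42689 + 0.13148 + 0.03037 + 0.005613 + 0.0008644 = 2.519219
B = 0.0008644/2.519219 = 0.0003431

Final: 0.0003431


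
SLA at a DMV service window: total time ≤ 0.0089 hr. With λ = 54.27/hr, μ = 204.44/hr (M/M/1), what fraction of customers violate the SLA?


W ~ Exponential(μ−λ) for M/M/1.
μ − λ = 204.44 − 54.27 = 150.1700
P(W > t) = e^{−(μ−λ)t} = e^{−1.3365} = 0.262760

Final: 0.262760


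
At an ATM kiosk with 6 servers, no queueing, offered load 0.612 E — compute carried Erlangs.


B(6,0.612) = 0.00003957 (Erlang-B)
Carried load = a(1 − B) = 0.612·(1 − 0.00003957) = 0.612·0.999960 = 0.6120 E

Final: 0.6120 Erlangs


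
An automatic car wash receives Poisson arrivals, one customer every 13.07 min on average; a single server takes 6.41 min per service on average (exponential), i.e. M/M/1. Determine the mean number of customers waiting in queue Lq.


λ = 60/13.07 = 4.5907 /hr
μ = 60/6.41 = 9.3604 /hr
ρ = λ/μ = 4.5907/9.3604 = 0.4904
Lq = ρ²/(1−ρ) = 0.2405/0.5096 = 0.4720

Final: 0.4720


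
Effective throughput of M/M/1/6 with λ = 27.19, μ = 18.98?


ρ = 1.4326; P_K = (1−ρ)ρ^6/(1−ρ^7) = 0.328478
λ_eff = λ(1 − P_K) = 27.19·(1 − 0.328478) = 27.19·0.671522 = 18.2587 /hr

Final: 18.2587 /hr


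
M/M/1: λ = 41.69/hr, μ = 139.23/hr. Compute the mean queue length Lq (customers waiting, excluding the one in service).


ρ = 41.69/139.23 = 0.2994
Lq = ρ²/(1−ρ) = 0.08966/0.7006 = 0.1280

Final: 0.1280


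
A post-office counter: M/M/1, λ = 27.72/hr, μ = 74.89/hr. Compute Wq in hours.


ρ = 27.72/74.89 = 0.3701
Wq = ρ/(μ−λ) = 0.3701/(74.89 − 27.72) = 0.3701/47.17 = 0.007847 hr

Final: 0.007847 hr


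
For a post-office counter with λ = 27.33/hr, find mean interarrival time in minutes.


Mean interarrival time = 1/λ = 1/27.33 hour = 0.03659 hour
In minutes: 0.03659 × 60 = 2.1954 min

Final: 2.1954 min


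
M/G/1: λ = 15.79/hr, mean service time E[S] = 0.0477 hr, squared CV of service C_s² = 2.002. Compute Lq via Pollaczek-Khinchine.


ρ = λ·E[S] = 15.79·0.0477 = 0.7532
Lq = ρ²(1+C_s²)/(2(1−ρ)) = 0.5673·(1+2.002)/(2·0.2468)
= 0.5673·3.0020/0.4936 = 3.44990

Final: 3.44990


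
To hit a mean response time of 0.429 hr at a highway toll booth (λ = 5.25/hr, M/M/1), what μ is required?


W = 1/(μ−λ) ⇒ μ − λ = 1/W = 1/0.429 = 2.3310
μ = λ + 1/W = 5.25 + 2.3310 = 7.5810 per hr

Final: 7.5810 /hr


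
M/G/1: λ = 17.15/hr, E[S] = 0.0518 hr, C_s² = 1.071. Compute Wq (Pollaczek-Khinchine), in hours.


ρ = λ·E[S] = 17.15·0.0518 = 0.8884
E[S²] = E[S]²(1+C_s²) = 0.0518²·(1+1.071) = 0.005557
Wq = λ·E[S²]/(2(1−ρ)) = 17.15·0.005557/(2·0.1116) = 0.42687 hr

Final: 0.42687 hr


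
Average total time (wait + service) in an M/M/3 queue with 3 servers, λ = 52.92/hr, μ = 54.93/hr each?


a = 0.9634; ρ = 0.3211; P₀ = 0.377784
Lq = P₀·a^c·ρ/(c!(1−ρ)²) = 0.03923
Wq = Lq/λ = 0.03923/52.92 = 0.0007414 hr
W = Wq + 1/μ = 0.0007414 + 0.01820 = 0.01895 hr

Final: 0.01895 hr


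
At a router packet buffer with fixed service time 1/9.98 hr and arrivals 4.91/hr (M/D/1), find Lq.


ρ = 4.91/9.98 = 0.4920
M/D/1: Lq = ρ²/(2(1−ρ)) = 0.2420/(2·0.5080) = 0.23823

Final: 0.23823


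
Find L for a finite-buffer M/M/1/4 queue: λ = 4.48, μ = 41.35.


ρ = 4.48/41.35 = 0.1083
L = ρ[1 − (K+1)ρ^K + Kρ^(K+1)] / [(1−ρ)(1−ρ^(K+1))]
Numerator: 0.1083·(1 − 5·0.0001378 + 4·0.00001493) = 0.108275
Denominator: (0.8917)·(0.999985) = 0.891643
L = 0.108275/0.891643 = 0.1214

Final: 0.1214


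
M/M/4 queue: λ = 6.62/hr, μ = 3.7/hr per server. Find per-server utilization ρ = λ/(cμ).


ρ = λ/(cμ) = 6.62/(4·3.7) = 6.62/14.80 = 0.4473

Final: 0.4473


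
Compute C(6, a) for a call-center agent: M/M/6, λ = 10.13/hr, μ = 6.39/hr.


a = λ/μ = 1.5853; ρ = a/6 = 0.2642
P₀ = 0.204816 (from M/M/c formula)
C(c,a) = [a^c/(c!(1−ρ))]·P₀ = [15.87273/(720·0.7358)]·0.204816
= 0.02996·0.204816 = 0.006137

Final: 0.006137


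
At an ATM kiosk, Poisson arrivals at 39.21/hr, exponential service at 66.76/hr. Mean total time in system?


W = 1/(μ−λ) = 1/(66.76 − 39.21) = 1/27.55 = 0.03630 hr

Final: 0.03630 hr


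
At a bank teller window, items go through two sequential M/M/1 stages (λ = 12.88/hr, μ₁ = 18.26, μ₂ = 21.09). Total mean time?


Each node sees arrival rate λ = 12.88/hr (tandem ⇒ throughput preserved).
W₁ = 1/(μ₁−λ) = 1/(18.26−12.88) = 0.18587 hr
W₂ = 1/(μ₂−λ) = 1/(21.09−12.88) = 0.12180 hr
W_total = W₁ + W₂ = 0.18587 + 0.12180 = 0.30768 hr

Final: 0.30768 hr


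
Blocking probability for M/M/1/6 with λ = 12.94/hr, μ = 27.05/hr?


ρ = λ/μ = 12.94/27.05 = 0.4784
P_K = (1−ρ)ρ^K/(1−ρ^(K+1)) = (0.5216·0.011984)/(1 − 0.005733)
= 0.006251/0.994267 = 0.006287

Final: 0.006287


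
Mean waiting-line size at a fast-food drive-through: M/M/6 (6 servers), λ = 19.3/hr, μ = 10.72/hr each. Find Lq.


a = λ/μ = 1.8004; ρ = a/6 = 0.3001
P₀ = 0.165109
Lq = P₀·a^c·ρ / (c!·(1−ρ)²) = 0.165109·34.05455·0.3001/(720·0.48991)
= 0.004783

Final: 0.004783


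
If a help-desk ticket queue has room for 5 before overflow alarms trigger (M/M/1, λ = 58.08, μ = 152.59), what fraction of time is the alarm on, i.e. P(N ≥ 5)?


ρ = 58.08/152.59 = 0.3806
P(N ≥ n) = ρ^n = 0.3806^5 = 0.007989

Final: 0.007989


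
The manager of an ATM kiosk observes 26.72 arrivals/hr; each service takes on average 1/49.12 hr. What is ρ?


ρ = λ/μ = 26.72/49.12 = 0.5440

Final: 0.5440


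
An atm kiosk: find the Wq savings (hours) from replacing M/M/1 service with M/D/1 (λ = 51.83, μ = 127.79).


ρ = 51.83/127.79 = 0.4056
Wq(M/M/1) = ρ/(μ−λ) = 0.4056/75.96 = 0.005339 hr
Wq(M/D/1) = ρ/(2(μ−λ)) = 0.002670 hr
Savings = 0.005339 − 0.002670 = 0.002670 hr

Final: 0.002670 hr


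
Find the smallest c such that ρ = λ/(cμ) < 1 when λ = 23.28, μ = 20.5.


Stability requires cμ > λ ⇔ c > λ/μ.
λ/μ = 23.28/20.5 = 1.1356
Minimum integer c = ⌊1.1356⌋ + 1 = 2
Check: 2·20.5 = 41.00 > 23.28, while 1·20.5 = 20.50 ≤ 23.28

Final: 2 servers


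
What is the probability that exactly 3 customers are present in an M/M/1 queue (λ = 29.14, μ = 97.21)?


ρ = 29.14/97.21 = 0.2998
P_n = (1−ρ)·ρ^n = (1 − 0.2998)·0.2998^3 = 0.7002·0.026936 = 0.018862

Final: 0.018862


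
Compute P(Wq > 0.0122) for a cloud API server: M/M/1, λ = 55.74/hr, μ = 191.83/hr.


ρ = 55.74/191.83 = 0.2906
P(Wq > t) = ρ·e^{−(μ−λ)t} = 0.2906·e^{−1.6603}
= 0.2906·0.190082 = 0.055232

Final: 0.055232


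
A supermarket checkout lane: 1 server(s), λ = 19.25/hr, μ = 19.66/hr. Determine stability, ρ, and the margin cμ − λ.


Total capacity cμ = 1·19.66 = 19.66/hr
ρ = λ/(cμ) = 19.25/19.66 = 0.9791
Stable ⇔ ρ < 1: YES
Spare capacity = cμ − λ = 19.66 − 19.25 = 0.41/hr

Final: ρ = 0.9791; stable; margin = 0.41/hr


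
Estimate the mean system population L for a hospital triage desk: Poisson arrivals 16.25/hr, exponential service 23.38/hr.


ρ = λ/μ = 16.25/23.38 = 0.6950
L = ρ/(1−ρ) = 0.6950/(1 − 0.6950) = 0.6950/0.3050 = 2.2791

Final: 2.2791


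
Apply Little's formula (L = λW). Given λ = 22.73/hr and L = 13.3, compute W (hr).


W = L/λ = 13.3/22.73 = 0.5851 hr

Final: 0.5851 hr


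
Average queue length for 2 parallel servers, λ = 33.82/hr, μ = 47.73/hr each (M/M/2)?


a = λ/μ = 0.7086; ρ = a/2 = 0.3543
P₀ = 0.476795
Lq = P₀·a^c·ρ / (c!·(1−ρ)²) = 0.476795·0.50207·0.3543/(2·0.41695)
= 0.10170

Final: 0.10170


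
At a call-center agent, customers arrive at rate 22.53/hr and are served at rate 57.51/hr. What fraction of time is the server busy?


ρ = λ/μ = 22.53/57.51 = 0.3918

Final: 0.3918


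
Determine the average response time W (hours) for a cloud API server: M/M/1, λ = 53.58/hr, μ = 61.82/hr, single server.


W = 1/(μ−λ) = 1/(61.82 − 53.58) = 1/8.24 = 0.1214 hr

Final: 0.1214 hr


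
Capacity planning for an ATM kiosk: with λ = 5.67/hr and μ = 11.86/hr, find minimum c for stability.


Stability requires cμ > λ ⇔ c > λ/μ.
λ/μ = 5.67/11.86 = 0.4781
Minimum integer c = ⌊0.4781⌋ + 1 = 1
Check: 1·11.86 = 11.86 > 5.67, while 0·11.86 = 0.00 ≤ 5.67

Final: 1 servers
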